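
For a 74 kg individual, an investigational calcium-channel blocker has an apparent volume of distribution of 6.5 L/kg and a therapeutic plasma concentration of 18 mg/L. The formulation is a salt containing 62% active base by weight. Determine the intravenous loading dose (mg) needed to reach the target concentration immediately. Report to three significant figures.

14000 mg

Vd = 6.5 L/kg × 74 kg = 481.0 L
LD = Vd × C / S = 481.0 × 18.00 / 0.62 = 13960 mg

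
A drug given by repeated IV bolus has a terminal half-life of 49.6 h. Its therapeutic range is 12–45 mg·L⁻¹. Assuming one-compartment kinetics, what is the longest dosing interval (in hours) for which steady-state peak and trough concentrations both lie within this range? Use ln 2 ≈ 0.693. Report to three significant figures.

k = 0.693 / t½ = 0.693 / 49.6 = 0.01397 h⁻¹
Between IV bolus doses, concentration decays as C = C₀·e^(−kτ), so C_peak/C_trough = e^(kτ).
τ_max = ln(C_peak/C_trough) / k = ln(45/12) / 0.01397 = 1.322 / 0.01397 = 94.63 h

94.6 h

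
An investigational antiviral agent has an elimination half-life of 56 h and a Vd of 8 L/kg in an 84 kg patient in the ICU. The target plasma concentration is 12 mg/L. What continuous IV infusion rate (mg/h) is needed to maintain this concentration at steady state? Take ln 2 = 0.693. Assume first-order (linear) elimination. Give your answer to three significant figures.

Vd(total) = 84 kg × 8 L/kg = 672.0 L
k = 0.693/56 = 0.01238 h⁻¹, so CL = k·Vd = 0.01238 × 672.0 = 8.319 L/h
Infusion rate = CL × Css = 8.319 × 12 = 99.83 mg/h

99.8 mg/h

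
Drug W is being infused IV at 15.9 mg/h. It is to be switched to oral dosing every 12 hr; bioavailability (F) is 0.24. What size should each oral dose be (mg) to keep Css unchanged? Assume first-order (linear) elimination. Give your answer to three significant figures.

To maintain the same Css, the systemic dosing rate must be unchanged: F·D/τ = infusion rate.
D = rate × τ / F = 15.9 × 12 / 0.24 = 795.0 mg

795 mg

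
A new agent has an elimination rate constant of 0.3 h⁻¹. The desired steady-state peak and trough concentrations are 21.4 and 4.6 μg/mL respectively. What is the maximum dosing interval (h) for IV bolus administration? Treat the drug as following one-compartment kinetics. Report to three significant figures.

Between IV bolus doses, concentration decays as C = C₀·e^(−kτ), so C_peak/C_trough = e^(kτ).
τ_max = ln(C_peak/C_trough) / k = ln(21.4/4.6) / 0.3000 = 1.537 / 0.3000 = 5.123 h

5.12 h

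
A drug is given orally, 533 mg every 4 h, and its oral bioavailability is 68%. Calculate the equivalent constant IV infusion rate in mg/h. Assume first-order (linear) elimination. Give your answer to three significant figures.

Equivalent systemic input: infusion rate = F·D/τ.
Rate = 0.68 × 533 / 4 = 90.61 mg/h

90.6 mg/h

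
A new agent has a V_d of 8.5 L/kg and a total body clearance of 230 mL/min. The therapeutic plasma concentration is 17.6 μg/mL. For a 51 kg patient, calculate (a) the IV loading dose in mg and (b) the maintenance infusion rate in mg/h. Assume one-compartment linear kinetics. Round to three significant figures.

(a) 7630 mg; (b) 243 mg/h

Total Vd = 8.5 × 51 = 433.5 L
Loading: fill Vd to C_target → 433.5 L × 17.6 mg/L = 7630 mg
CL = 230 mL/min = 230 × 0.06 = 13.80 L/h
Maintenance: replace elimination → rate = CL × Css = 13.80 × 17.6 = 242.9 mg/h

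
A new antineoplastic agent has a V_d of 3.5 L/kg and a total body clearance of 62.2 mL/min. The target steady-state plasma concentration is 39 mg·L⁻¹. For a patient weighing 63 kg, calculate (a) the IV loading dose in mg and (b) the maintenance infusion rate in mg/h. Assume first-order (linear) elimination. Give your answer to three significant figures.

Vd = 3.5 L/kg × 63 kg = 220.5 L
Loading: fill Vd to C_target → 220.5 L × 39 mg/L = 8600 mg
Convert clearance: 62.2 mL/min × 60 min/h ÷ 1000 mL/L = 3.732 L/h
Maintenance: replace elimination → rate = CL × Css = 3.732 × 39 = 145.5 mg/h

(a) 8600 mg; (b) 146 mg/h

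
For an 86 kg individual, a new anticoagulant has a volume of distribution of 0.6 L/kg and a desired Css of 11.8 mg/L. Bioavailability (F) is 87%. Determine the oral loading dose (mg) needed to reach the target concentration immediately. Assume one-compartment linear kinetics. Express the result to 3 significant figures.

700 mg

Vd(total) = 86 kg × 0.6 L/kg = 51.60 L
The loading dose fills Vd to the target concentration.
LD = Vd × C / F = 51.60 × 11.80 / 0.87 = 699.9 mg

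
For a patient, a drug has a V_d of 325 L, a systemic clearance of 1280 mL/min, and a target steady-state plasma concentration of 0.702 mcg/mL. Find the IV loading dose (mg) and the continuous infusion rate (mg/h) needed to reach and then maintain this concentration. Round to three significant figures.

(a) 228 mg; (b) 53.9 mg/h

Loading: fill Vd to C_target → 325.0 L × 0.702 mg/L = 228.2 mg
CL = 1280 mL/min = 1280 × 0.06 = 76.80 L/h
Maintenance infusion rate = CL × Css = 76.80 × 0.702 = 53.91 mg/h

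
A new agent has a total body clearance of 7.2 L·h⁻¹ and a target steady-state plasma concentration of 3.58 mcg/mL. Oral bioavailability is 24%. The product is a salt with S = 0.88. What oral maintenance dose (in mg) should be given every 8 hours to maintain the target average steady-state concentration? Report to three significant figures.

976 mg

D = CL × Css × τ / F / S = 7.200 × 3.58 × 8 / 0.24 / 0.88 = 976.4 mg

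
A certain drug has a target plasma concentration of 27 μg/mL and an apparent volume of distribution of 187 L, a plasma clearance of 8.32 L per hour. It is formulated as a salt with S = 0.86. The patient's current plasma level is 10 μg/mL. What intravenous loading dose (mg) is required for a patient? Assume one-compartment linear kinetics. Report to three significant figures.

The loading dose fills Vd to the target concentration.
Concentration deficit ΔC = 27 − 10 = 17.00 mg/L
LD = Vd × ΔC / S = 187.0 × 17.00 / 0.86 = 3697 mg

3700 mg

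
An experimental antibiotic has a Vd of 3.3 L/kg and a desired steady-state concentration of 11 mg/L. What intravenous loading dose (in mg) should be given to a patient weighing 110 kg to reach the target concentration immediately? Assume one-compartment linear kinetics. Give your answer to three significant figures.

3990 mg

Vd(total) = 110 kg × 3.3 L/kg = 363.0 L
The loading dose fills Vd to the target concentration.
LD = Vd × C = 363.0 × 11.00 = 3993 mg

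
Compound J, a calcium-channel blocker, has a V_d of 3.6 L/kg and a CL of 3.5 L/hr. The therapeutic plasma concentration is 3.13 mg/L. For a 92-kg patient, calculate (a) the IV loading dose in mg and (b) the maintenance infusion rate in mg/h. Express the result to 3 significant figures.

(a) 1040 mg; (b) 11.0 mg/h

Total Vd = 3.6 × 92 = 331.2 L
Loading dose = Vd × C = 331.2 × 3.13 = 1037 mg
Infusion rate = 3.500 L/h × 3.13 mg/L = 10.96 mg/h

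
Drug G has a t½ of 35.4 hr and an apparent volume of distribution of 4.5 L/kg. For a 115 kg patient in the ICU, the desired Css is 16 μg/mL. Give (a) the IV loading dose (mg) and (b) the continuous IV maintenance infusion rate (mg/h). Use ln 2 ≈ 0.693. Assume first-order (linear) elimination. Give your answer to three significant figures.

(a) 8280 mg; (b) 162 mg/h

Total Vd = 4.5 × 115 = 517.5 L
LD = Vd × C = 517.5 × 16 = 8280 mg
CL = 0.693 × Vd / t½ = 0.693 × 517.5 / 35.4 = 10.13 L/h
Infusion rate = CL × Css = 10.13 × 16 = 162.1 mg/h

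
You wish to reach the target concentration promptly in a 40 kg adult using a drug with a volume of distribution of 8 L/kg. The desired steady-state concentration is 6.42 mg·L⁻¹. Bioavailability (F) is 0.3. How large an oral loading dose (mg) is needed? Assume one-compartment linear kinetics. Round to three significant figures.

Vd(total) = 40 kg × 8 L/kg = 320.0 L
LD = Vd × C / F = 320.0 × 6.420 / 0.3 = 6848 mg

6850 mg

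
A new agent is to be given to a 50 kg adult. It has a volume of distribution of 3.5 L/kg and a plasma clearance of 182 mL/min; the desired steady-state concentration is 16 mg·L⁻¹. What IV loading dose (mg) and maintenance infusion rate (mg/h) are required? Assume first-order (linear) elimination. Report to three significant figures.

Vd = 3.5 L/kg × 50 kg = 175.0 L
Loading dose = Vd × C = 175.0 × 16 = 2800 mg
Convert clearance: 182 mL/min × 60 min/h ÷ 1000 mL/L = 10.92 L/h
Infusion rate = 10.92 L/h × 16 mg/L = 174.7 mg/h

(a) 2800 mg; (b) 175 mg/h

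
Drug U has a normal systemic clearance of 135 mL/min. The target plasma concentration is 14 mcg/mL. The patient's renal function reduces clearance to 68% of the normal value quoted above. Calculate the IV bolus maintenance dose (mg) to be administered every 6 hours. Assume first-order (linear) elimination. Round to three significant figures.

CL = 135 mL/min × 60/1000 = 8.100 L/h
Patient clearance = 0.68 × 8.100 = 5.508 L/h
D = CL × Css × τ = 5.508 × 14 × 6 = 462.7 mg

463 mg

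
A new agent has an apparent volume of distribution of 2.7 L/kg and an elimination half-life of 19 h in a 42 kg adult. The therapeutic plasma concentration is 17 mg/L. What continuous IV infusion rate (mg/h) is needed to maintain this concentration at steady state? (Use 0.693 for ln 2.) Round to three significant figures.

70.3 mg/h

Vd(total) = 42 kg × 2.7 L/kg = 113.4 L
k = 0.693/19 = 0.03647 h⁻¹, so CL = k·Vd = 0.03647 × 113.4 = 4.136 L/h
Infusion rate = CL × Css = 4.136 × 17 = 70.31 mg/h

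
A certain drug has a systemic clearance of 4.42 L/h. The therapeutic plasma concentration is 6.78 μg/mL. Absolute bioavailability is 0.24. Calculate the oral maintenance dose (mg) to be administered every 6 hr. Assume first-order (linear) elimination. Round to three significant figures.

D = CL × Css × τ / F = 4.420 × 6.78 × 6 / 0.24 = 749.2 mg

749 mg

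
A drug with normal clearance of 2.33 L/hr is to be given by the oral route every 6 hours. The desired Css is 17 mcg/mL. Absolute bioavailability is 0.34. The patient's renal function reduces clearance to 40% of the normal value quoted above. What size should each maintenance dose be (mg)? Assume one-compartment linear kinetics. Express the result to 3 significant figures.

280 mg

Patient clearance = 0.4 × 2.330 = 0.9320 L/h
D = CL × Css × τ / F = 0.9320 × 17 × 6 / 0.34 = 279.6 mg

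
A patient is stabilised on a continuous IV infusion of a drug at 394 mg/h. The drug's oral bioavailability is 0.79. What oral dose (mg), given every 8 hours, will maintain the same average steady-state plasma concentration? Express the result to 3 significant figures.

To maintain the same Css, the systemic dosing rate must be unchanged: F·D/τ = infusion rate.
D = rate × τ / F = 394 × 8 / 0.79 = 3990 mg

3990 mg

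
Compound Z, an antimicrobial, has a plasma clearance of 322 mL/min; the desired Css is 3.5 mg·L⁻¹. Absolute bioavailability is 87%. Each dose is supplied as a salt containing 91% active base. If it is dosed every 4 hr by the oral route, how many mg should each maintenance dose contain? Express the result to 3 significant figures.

CL = 322 mL/min = 322 × 0.06 = 19.32 L/h
At steady state, dose per interval replaces the amount cleared in that interval: F·S·D/τ = CL·Css.
D = CL × Css × τ / F / S = 19.32 × 3.5 × 4 / 0.87 / 0.91 = 341.6 mg

342 mg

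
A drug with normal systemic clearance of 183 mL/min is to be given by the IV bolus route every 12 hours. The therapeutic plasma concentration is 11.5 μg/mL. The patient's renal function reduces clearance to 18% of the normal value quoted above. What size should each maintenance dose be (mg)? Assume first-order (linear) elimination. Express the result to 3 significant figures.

CL = 183 mL/min = 183 × 0.06 = 10.98 L/h
Patient clearance = 0.18 × 10.98 = 1.976 L/h
D = CL × Css × τ = 1.976 × 11.5 × 12 = 272.7 mg

273 mg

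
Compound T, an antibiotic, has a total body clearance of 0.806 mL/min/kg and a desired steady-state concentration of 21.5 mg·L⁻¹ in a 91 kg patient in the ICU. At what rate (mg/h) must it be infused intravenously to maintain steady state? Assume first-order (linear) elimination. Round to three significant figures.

CL = 0.806 mL/min/kg × 91 kg = 73.35 mL/min = 73.35 × 60/1000 = 4.401 L/h
R₀ = 4.401 × 21.5 = 94.62 mg/h

94.6 mg/h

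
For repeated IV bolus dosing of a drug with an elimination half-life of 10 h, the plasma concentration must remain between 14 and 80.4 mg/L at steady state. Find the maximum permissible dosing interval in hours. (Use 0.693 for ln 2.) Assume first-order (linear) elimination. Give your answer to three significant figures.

25.2 h

k = 0.693 / t½ = 0.693 / 10 = 0.06930 h⁻¹
Between IV bolus doses, concentration decays as C = C₀·e^(−kτ), so C_peak/C_trough = e^(kτ).
τ_max = ln(C_peak/C_trough) / k = ln(80.4/14) / 0.06930 = 1.748 / 0.06930 = 25.22 h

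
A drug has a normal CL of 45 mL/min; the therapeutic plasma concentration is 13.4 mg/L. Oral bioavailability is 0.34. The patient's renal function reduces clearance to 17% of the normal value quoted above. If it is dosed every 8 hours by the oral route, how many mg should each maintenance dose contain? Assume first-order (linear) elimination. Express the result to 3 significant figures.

CL = 45 mL/min = 45 × 0.06 = 2.700 L/h
Patient clearance = 0.17 × 2.700 = 0.4590 L/h
D = CL × Css × τ / F = 0.4590 × 13.4 × 8 / 0.34 = 144.7 mg

145 mg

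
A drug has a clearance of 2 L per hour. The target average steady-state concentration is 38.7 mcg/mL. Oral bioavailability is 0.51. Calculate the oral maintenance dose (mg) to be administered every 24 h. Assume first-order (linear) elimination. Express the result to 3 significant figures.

3640 mg

At steady state, dose per interval replaces the amount cleared in that interval: F·D/τ = CL·Css.
D = CL × Css × τ / F = 2.000 × 38.7 × 24 / 0.51 = 3642 mg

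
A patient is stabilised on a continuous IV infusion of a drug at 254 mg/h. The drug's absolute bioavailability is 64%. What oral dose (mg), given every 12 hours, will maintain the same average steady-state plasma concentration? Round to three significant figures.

4760 mg

To maintain the same Css, the systemic dosing rate must be unchanged: F·D/τ = infusion rate.
D = rate × τ / F = 254 × 12 / 0.64 = 4763 mg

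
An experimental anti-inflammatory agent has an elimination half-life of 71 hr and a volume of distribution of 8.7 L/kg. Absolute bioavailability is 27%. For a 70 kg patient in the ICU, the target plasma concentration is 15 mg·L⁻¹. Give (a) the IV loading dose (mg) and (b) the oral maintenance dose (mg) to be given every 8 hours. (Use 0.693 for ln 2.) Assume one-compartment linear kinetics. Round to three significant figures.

Vd = 8.7 L/kg × 70 kg = 609.0 L
LD = Vd × C = 609.0 × 15 = 9135 mg
CL = 0.693 × Vd / t½ = 0.693 × 609.0 / 71 = 5.944 L/h
D = CL × Css × τ / F = 5.944 × 15 × 8 / 0.27 = 2642 mg

(a) 9140 mg; (b) 2640 mg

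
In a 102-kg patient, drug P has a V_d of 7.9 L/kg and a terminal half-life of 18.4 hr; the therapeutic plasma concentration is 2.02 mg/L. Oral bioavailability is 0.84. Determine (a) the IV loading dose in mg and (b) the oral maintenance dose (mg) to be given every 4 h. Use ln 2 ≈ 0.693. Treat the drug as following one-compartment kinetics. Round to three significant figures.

(a) 1630 mg; (b) 292 mg

Total Vd = 7.9 × 102 = 805.8 L
LD = Vd × C = 805.8 × 2.02 = 1628 mg
CL = 0.693 × Vd / t½ = 0.693 × 805.8 / 18.4 = 30.35 L/h
D = CL × Css × τ / F = 30.35 × 2.02 × 4 / 0.84 = 291.9 mg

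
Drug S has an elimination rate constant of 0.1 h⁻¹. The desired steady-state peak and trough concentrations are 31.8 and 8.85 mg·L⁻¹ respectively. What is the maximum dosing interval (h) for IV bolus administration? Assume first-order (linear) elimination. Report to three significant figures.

12.8 h

Between IV bolus doses, concentration decays as C = C₀·e^(−kτ), so C_peak/C_trough = e^(kτ).
τ_max = ln(C_peak/C_trough) / k = ln(31.8/8.85) / 0.1000 = 1.279 / 0.1000 = 12.79 h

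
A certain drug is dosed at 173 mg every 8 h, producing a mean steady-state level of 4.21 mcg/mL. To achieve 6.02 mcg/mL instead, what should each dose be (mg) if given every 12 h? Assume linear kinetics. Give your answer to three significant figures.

371 mg

For first-order elimination, Css ∝ F·D/(CL·τ); F and CL are unchanged, so Css ∝ D/τ.
D₂ = D₁ × (Css,target / Css,current) × (τ₂/τ₁) = 173 × (6.02/4.21) × (12/8) = 371.1 mg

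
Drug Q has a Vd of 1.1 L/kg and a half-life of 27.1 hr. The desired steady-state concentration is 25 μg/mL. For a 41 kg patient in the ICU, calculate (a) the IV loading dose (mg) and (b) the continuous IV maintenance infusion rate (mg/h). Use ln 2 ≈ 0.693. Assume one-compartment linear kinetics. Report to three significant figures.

(a) 1130 mg; (b) 28.8 mg/h

Vd = 1.1 L/kg × 41 kg = 45.10 L
LD = Vd × C = 45.10 × 25 = 1128 mg
CL = 0.693 × Vd / t½ = 0.693 × 45.10 / 27.1 = 1.153 L/h
Infusion rate = CL × Css = 1.153 × 25 = 28.83 mg/h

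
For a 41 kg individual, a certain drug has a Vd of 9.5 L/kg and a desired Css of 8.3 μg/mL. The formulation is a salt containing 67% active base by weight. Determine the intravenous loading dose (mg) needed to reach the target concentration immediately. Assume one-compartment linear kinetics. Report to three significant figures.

4830 mg

Total Vd = 9.5 × 41 = 389.5 L
LD = Vd × C / S = 389.5 × 8.300 / 0.67 = 4825 mg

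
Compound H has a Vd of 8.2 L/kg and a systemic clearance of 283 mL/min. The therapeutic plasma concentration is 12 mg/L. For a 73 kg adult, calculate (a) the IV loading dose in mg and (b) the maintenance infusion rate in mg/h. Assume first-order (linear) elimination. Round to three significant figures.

Vd = 8.2 L/kg × 73 kg = 598.6 L
LD = Vd · C_target = 598.6 × 12 = 7183 mg
CL = 283 mL/min × 60/1000 = 16.98 L/h
Maintenance: replace elimination → rate = CL × Css = 16.98 × 12 = 203.8 mg/h

(a) 7180 mg; (b) 204 mg/h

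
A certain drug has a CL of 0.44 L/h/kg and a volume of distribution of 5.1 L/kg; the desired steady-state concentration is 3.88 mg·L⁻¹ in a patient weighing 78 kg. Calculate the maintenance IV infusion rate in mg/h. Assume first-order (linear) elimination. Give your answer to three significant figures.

CL = 0.44 L/h/kg × 78 kg = 34.32 L/h
Infusion rate = CL · Css = 34.32 L/h × 3.88 mg/L = 133.2 mg/h

133 mg/h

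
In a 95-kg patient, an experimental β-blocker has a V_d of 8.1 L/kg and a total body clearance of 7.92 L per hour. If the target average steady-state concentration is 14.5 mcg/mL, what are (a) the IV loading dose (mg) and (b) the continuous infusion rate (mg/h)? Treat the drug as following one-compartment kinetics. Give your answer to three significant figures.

(a) 11200 mg; (b) 115 mg/h

Vd = 8.1 L/kg × 95 kg = 769.5 L
Loading dose = Vd × C = 769.5 × 14.5 = 11160 mg
Maintenance infusion rate = CL × Css = 7.920 × 14.5 = 114.8 mg/h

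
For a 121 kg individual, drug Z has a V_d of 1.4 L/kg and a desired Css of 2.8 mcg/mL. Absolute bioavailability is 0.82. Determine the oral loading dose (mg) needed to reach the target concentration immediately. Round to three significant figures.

Vd(total) = 121 kg × 1.4 L/kg = 169.4 L
LD = Vd × C / F = 169.4 × 2.800 / 0.82 = 578.4 mg

578 mg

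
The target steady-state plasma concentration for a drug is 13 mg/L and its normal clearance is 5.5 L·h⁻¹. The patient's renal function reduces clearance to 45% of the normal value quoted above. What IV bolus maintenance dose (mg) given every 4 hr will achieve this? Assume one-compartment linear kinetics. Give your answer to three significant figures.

Patient clearance = 0.45 × 5.500 = 2.475 L/h
D = CL × Css × τ = 2.475 × 13 × 4 = 128.7 mg

129 mg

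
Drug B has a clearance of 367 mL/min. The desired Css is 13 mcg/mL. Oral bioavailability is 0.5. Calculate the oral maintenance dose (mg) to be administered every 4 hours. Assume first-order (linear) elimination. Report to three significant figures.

CL = 367 mL/min = 367 × 0.06 = 22.02 L/h
D = CL × Css × τ / F = 22.02 × 13 × 4 / 0.5 = 2290 mg

2290 mg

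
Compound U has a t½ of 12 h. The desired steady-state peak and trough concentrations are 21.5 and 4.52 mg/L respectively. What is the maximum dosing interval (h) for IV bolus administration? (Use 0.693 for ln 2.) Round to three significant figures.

27.0 h

k = 0.693 / t½ = 0.693 / 12 = 0.05775 h⁻¹
Between IV bolus doses, concentration decays as C = C₀·e^(−kτ), so C_peak/C_trough = e^(kτ).
τ_max = ln(C_peak/C_trough) / k = ln(21.5/4.52) / 0.05775 = 1.560 / 0.05775 = 27.01 h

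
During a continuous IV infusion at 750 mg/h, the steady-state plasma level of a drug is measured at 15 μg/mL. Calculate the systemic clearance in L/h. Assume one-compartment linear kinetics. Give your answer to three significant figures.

50.0 L/h

At steady state, infusion rate = CL × Css, so CL = rate / Css.
CL = 750 / 15 = 50.00 L/h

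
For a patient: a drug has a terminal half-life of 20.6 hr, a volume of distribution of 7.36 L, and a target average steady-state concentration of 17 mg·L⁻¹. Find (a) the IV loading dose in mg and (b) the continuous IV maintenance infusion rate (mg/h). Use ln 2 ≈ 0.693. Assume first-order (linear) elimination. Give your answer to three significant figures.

LD = Vd × C = 7.360 × 17 = 125.1 mg
CL = 0.693 × Vd / t½ = 0.693 × 7.360 / 20.6 = 0.2476 L/h
Infusion rate = CL × Css = 0.2476 × 17 = 4.209 mg/h

(a) 125 mg; (b) 4.21 mg/h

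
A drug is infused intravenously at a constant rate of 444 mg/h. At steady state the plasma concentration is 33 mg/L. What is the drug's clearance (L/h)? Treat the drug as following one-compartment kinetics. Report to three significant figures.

13.5 L/h

At steady state, infusion rate = CL × Css, so CL = rate / Css.
CL = 444 / 33 = 13.45 L/h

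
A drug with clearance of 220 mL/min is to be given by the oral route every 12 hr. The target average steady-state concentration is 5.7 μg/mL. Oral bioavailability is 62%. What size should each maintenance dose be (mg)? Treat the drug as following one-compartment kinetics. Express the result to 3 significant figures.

CL = 220 mL/min × 60/1000 = 13.20 L/h
D = CL × Css × τ / F = 13.20 × 5.7 × 12 / 0.62 = 1456 mg

1460 mg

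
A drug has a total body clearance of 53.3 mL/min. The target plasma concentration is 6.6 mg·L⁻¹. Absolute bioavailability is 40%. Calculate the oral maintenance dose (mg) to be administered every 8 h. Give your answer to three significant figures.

422 mg

CL = 53.3 mL/min × 60/1000 = 3.198 L/h
D = CL × Css × τ / F = 3.198 × 6.6 × 8 / 0.4 = 422.1 mg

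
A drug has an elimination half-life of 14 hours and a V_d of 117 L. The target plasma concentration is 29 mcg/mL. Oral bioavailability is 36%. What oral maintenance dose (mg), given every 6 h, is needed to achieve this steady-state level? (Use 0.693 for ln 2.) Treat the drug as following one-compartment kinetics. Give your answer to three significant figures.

2800 mg

CL = ln 2 · Vd / t½ = 0.693 × 117.0 / 14 = 5.792 L/h
D = CL × Css × τ / F = 5.792 × 29 × 6 / 0.36 = 2799 mg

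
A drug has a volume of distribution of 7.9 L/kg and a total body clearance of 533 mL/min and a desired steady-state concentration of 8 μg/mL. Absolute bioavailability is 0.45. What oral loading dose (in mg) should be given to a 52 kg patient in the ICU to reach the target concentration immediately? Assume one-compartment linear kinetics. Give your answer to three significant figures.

7300 mg

Vd = 7.9 L/kg × 52 kg = 410.8 L
The loading dose fills Vd to the target concentration; clearance is irrelevant here.
LD = Vd × C / F = 410.8 × 8.000 / 0.45 = 7303 mg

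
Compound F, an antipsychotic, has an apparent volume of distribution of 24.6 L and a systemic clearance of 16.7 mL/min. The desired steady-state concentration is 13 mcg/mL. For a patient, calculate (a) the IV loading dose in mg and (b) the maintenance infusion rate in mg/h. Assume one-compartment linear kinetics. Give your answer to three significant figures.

(a) 320 mg; (b) 13.0 mg/h

Loading dose = Vd × C = 24.60 × 13 = 319.8 mg
Convert clearance: 16.7 mL/min × 60 min/h ÷ 1000 mL/L = 1.002 L/h
Maintenance: replace elimination → rate = CL × Css = 1.002 × 13 = 13.03 mg/h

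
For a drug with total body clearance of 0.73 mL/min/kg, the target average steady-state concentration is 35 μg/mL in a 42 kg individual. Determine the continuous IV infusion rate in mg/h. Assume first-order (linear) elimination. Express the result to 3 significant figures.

64.4 mg/h

CL = 0.73 mL/min/kg × 42 kg = 30.66 mL/min = 30.66 × 60/1000 = 1.840 L/h
Rate = CL × Css = 1.840 × 35 = 64.40 mg/h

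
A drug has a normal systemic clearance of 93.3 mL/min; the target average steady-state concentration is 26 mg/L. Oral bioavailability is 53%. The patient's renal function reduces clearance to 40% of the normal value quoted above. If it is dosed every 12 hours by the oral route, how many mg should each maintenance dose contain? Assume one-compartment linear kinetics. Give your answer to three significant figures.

CL = 93.3 mL/min = 93.3 × 0.06 = 5.598 L/h
Patient clearance = 0.4 × 5.598 = 2.239 L/h
D = CL × Css × τ / F = 2.239 × 26 × 12 / 0.53 = 1318 mg

1320 mg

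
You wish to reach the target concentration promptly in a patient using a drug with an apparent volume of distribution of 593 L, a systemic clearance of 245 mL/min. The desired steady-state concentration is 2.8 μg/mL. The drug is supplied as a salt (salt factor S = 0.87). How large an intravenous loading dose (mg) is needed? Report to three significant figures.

LD is governed by Vd — clearance does not enter the loading-dose calculation.
LD = Vd × C / S = 593.0 × 2.800 / 0.87 = 1909 mg

1910 mg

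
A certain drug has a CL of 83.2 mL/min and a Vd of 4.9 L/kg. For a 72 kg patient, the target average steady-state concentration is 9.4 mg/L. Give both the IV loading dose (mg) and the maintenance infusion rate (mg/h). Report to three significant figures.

Vd = 4.9 L/kg × 72 kg = 352.8 L
Loading: fill Vd to C_target → 352.8 L × 9.4 mg/L = 3316 mg
CL = 83.2 mL/min × 60/1000 = 4.992 L/h
Maintenance infusion rate = CL × Css = 4.992 × 9.4 = 46.92 mg/h

(a) 3320 mg; (b) 46.9 mg/h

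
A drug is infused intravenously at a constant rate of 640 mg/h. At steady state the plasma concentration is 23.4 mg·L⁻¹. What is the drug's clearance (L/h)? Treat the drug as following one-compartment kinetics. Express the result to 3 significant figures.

27.4 L/h

At steady state, infusion rate = CL × Css, so CL = rate / Css.
CL = 640 / 23.4 = 27.35 L/h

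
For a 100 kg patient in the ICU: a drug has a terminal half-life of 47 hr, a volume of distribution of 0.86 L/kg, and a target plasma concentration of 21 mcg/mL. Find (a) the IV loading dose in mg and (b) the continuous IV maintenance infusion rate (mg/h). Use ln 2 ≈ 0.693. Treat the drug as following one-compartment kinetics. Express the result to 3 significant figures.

Vd = 0.86 L/kg × 100 kg = 86.00 L
LD = Vd × C = 86.00 × 21 = 1806 mg
CL = 0.693 × Vd / t½ = 0.693 × 86.00 / 47 = 1.268 L/h
Infusion rate = CL × Css = 1.268 × 21 = 26.63 mg/h

(a) 1810 mg; (b) 26.6 mg/h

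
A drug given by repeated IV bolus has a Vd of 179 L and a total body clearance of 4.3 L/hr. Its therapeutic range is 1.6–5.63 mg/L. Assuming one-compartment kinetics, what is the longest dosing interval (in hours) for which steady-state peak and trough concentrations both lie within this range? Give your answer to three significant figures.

k = CL / Vd = 4.300 / 179.0 = 0.02402 h⁻¹
Between IV bolus doses, concentration decays as C = C₀·e^(−kτ), so C_peak/C_trough = e^(kτ).
τ_max = ln(C_peak/C_trough) / k = ln(5.63/1.6) / 0.02402 = 1.258 / 0.02402 = 52.37 h

52.4 h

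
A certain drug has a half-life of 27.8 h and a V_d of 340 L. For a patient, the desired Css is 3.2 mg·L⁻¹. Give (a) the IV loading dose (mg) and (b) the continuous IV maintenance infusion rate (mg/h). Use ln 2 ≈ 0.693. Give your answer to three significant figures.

LD = Vd × C = 340.0 × 3.2 = 1088 mg
CL = 0.693 × Vd / t½ = 0.693 × 340.0 / 27.8 = 8.476 L/h
Infusion rate = CL × Css = 8.476 × 3.2 = 27.12 mg/h

(a) 1090 mg; (b) 27.1 mg/h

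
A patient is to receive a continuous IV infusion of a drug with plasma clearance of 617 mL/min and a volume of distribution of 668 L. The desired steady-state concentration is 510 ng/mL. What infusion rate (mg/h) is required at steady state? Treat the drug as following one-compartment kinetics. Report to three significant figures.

18.9 mg/h

Convert clearance: 617 mL/min × 60 min/h ÷ 1000 mL/L = 37.02 L/h
C = 510 ng/mL = 0.5100 mg/L
Infusion rate = CL · Css = 37.02 L/h × 0.51 mg/L = 18.88 mg/h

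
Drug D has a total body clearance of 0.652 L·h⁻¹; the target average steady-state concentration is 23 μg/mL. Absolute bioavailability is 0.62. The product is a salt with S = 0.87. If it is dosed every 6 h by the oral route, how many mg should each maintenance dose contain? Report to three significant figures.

D = CL × Css × τ / F / S = 0.6520 × 23 × 6 / 0.62 / 0.87 = 166.8 mg

167 mg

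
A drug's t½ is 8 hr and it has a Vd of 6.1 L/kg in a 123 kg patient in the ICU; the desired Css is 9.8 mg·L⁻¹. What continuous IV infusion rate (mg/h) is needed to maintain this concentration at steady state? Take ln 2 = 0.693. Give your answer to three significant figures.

637 mg/h

Total Vd = 6.1 × 123 = 750.3 L
CL = 0.693 × Vd / t½ = 0.693 × 750.3 / 8 = 64.99 L/h
Infusion rate = CL × Css = 64.99 × 9.8 = 636.9 mg/h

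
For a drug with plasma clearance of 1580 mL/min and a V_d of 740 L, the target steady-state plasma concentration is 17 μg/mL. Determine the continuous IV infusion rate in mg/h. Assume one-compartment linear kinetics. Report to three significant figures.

1610 mg/h

CL = 1580 mL/min × 60/1000 = 94.80 L/h
Rate = CL × Css = 94.80 × 17 = 1612 mg/h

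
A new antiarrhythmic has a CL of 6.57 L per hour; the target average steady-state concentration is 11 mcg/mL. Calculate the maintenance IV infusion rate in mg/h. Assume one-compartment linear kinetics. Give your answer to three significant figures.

72.3 mg/h

R₀ = 6.570 × 11 = 72.27 mg/h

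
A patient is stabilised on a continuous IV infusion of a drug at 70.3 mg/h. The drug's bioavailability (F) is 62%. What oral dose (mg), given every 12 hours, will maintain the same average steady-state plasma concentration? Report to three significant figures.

1360 mg

To maintain the same Css, the systemic dosing rate must be unchanged: F·D/τ = infusion rate.
D = rate × τ / F = 70.3 × 12 / 0.62 = 1361 mg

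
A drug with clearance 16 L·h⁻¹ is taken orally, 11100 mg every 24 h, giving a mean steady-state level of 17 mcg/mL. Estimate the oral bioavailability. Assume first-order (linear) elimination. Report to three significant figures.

F·D/τ = CL·Css at steady state → F = CL·Css·τ / D.
F = 16 × 17 × 24 / 11100 = 0.588

0.588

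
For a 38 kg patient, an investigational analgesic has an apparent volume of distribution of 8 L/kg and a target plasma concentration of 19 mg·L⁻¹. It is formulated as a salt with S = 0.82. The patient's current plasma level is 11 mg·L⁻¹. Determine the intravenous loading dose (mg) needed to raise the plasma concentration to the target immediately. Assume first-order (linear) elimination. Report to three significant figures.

2970 mg

Total Vd = 8 × 38 = 304.0 L
Concentration deficit ΔC = 19 − 11 = 8.000 mg/L
LD = Vd × ΔC / S = 304.0 × 8.000 / 0.82 = 2966 mg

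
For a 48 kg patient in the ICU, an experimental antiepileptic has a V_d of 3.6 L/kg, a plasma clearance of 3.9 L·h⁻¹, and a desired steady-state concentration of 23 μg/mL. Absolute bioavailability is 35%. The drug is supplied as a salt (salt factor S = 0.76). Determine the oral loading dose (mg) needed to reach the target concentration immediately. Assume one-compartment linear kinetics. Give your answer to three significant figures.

14900 mg

Vd(total) = 48 kg × 3.6 L/kg = 172.8 L
LD = Vd × C / F / S = 172.8 × 23.00 / 0.35 / 0.76 = 14940 mg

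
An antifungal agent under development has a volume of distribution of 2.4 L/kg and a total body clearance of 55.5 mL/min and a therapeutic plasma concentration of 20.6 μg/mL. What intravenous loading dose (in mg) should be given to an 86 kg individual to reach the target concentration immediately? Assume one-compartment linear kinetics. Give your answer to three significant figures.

4250 mg

Vd(total) = 86 kg × 2.4 L/kg = 206.4 L
LD = Vd × C = 206.4 × 20.60 = 4252 mg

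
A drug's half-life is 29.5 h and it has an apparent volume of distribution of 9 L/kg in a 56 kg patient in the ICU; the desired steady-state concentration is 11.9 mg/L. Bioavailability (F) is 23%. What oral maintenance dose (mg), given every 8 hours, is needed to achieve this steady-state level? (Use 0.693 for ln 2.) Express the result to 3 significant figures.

4900 mg

Total Vd = 9 × 56 = 504.0 L
CL = ln 2 · Vd / t½ = 0.693 × 504.0 / 29.5 = 11.84 L/h
D = CL × Css × τ / F = 11.84 × 11.9 × 8 / 0.23 = 4901 mg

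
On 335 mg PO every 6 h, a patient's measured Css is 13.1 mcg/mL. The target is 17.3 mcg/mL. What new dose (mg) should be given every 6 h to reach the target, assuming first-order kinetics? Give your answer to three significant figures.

442 mg

With linear kinetics, Css is proportional to dose rate (D/τ) at fixed clearance.
D₂ = D₁ × (Css,target / Css,current) = 335 × 17.3/13.1 = 442.4 mg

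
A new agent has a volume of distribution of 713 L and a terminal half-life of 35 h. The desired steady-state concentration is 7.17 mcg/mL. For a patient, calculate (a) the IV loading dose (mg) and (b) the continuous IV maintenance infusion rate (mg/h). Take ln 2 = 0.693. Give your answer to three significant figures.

LD = Vd × C = 713.0 × 7.17 = 5112 mg
CL = 0.693 × Vd / t½ = 0.693 × 713.0 / 35 = 14.12 L/h
Infusion rate = CL × Css = 14.12 × 7.17 = 101.2 mg/h

(a) 5110 mg; (b) 101 mg/h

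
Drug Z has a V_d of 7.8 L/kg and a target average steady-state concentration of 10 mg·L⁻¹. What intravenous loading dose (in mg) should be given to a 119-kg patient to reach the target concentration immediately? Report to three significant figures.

9280 mg

Vd(total) = 119 kg × 7.8 L/kg = 928.2 L
The loading dose fills Vd to the target concentration.
LD = Vd × C = 928.2 × 10.00 = 9282 mg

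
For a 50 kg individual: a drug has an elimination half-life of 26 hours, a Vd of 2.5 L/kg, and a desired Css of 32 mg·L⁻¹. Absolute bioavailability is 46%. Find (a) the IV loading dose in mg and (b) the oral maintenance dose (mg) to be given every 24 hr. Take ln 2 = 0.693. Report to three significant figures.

Vd = 2.5 L/kg × 50 kg = 125.0 L
LD = Vd × C = 125.0 × 32 = 4000 mg
CL = 0.693 × Vd / t½ = 0.693 × 125.0 / 26 = 3.332 L/h
D = CL × Css × τ / F = 3.332 × 32 × 24 / 0.46 = 5563 mg

(a) 4000 mg; (b) 5560 mg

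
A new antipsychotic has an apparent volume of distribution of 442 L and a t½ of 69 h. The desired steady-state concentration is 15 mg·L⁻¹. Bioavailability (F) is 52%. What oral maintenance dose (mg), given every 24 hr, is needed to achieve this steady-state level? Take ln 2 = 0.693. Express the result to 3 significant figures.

CL = 0.693 × Vd / t½ = 0.693 × 442.0 / 69 = 4.439 L/h
D = CL × Css × τ / F = 4.439 × 15 × 24 / 0.52 = 3073 mg

3070 mg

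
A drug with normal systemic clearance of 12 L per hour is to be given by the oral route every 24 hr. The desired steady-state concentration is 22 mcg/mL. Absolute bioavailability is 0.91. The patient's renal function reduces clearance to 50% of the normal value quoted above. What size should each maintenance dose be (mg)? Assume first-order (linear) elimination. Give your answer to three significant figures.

Patient clearance = 0.5 × 12.00 = 6.000 L/h
D = CL × Css × τ / F = 6.000 × 22 × 24 / 0.91 = 3481 mg

3480 mg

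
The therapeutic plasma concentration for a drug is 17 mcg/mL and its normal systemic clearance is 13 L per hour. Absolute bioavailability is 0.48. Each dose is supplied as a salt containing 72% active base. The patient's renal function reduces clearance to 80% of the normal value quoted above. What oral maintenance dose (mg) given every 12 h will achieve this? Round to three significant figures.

Patient clearance = 0.8 × 13.00 = 10.40 L/h
At steady state, dose per interval replaces the amount cleared in that interval: F·S·D/τ = CL·Css.
D = CL × Css × τ / F / S = 10.40 × 17 × 12 / 0.48 / 0.72 = 6139 mg

6140 mg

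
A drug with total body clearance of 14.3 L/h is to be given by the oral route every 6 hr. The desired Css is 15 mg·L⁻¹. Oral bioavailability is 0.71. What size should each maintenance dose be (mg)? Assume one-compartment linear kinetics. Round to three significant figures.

At steady state, dose per interval replaces the amount cleared in that interval: F·D/τ = CL·Css.
D = CL × Css × τ / F = 14.30 × 15 × 6 / 0.71 = 1813 mg

1810 mg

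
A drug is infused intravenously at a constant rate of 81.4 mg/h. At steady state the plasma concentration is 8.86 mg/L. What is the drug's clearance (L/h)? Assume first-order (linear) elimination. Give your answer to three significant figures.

At steady state, infusion rate = CL × Css, so CL = rate / Css.
CL = 81.4 / 8.86 = 9.187 L/h

9.19 L/h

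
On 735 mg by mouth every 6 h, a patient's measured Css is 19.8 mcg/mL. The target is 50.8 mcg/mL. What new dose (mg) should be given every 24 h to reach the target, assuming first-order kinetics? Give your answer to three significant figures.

7540 mg

With linear kinetics, Css is proportional to dose rate (D/τ) at fixed clearance.
D₂ = D₁ × (Css,target / Css,current) × (τ₂/τ₁) = 735 × (50.8/19.8) × (24/6) = 7543 mg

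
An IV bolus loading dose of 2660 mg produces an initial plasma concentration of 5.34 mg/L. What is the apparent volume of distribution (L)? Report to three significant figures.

498 L

Immediately after an IV bolus, C₀ = Dose / Vd, so Vd = Dose / C₀.
Vd = 2660 / 5.34 = 498.1 L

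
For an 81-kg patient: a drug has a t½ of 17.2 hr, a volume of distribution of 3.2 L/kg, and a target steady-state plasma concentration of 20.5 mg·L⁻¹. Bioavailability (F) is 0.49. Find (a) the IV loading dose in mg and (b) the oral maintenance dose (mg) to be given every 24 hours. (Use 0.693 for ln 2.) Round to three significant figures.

Vd(total) = 81 kg × 3.2 L/kg = 259.2 L
LD = Vd × C = 259.2 × 20.5 = 5314 mg
CL = 0.693 × Vd / t½ = 0.693 × 259.2 / 17.2 = 10.44 L/h
D = CL × Css × τ / F = 10.44 × 20.5 × 24 / 0.49 = 10480 mg

(a) 5310 mg; (b) 10500 mg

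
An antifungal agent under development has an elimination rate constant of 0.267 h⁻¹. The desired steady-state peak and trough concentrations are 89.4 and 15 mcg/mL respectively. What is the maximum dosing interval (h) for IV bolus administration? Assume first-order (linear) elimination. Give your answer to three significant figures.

6.69 h

Between IV bolus doses, concentration decays as C = C₀·e^(−kτ), so C_peak/C_trough = e^(kτ).
τ_max = ln(C_peak/C_trough) / k = ln(89.4/15) / 0.2670 = 1.785 / 0.2670 = 6.685 h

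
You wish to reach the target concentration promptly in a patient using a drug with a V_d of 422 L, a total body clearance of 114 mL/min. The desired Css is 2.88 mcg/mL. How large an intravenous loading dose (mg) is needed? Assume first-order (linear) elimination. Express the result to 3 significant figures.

1220 mg

LD = Vd × C = 422.0 × 2.880 = 1215 mg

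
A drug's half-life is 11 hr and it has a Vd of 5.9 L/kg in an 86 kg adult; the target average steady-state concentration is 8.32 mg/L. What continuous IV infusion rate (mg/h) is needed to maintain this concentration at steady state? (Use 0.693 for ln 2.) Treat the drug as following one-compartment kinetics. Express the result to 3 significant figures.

266 mg/h

Vd = 5.9 L/kg × 86 kg = 507.4 L
CL = ln 2 · Vd / t½ = 0.693 × 507.4 / 11 = 31.97 L/h
Infusion rate = CL × Css = 31.97 × 8.32 = 266.0 mg/h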